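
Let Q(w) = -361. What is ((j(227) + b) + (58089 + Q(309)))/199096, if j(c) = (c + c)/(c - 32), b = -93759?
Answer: -7025591/38823720 ≈ -0.18096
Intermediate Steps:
j(c) = 2*c/(-32 + c) (j(c) = (2*c)/(-32 + c) = 2*c/(-32 + c))
((j(227) + b) + (58089 + Q(309)))/199096 = ((2*227/(-32 + 227) - 93759) + (58089 - 361))/199096 = ((2*227/195 - 93759) + 57728)*(1/199096) = ((2*227*(1/195) - 93759) + 57728)*(1/199096) = ((454/195 - 93759) + 57728)*(1/199096) = (-18282551/195 + 57728)*(1/199096) = -7025591/195*1/199096 = -7025591/38823720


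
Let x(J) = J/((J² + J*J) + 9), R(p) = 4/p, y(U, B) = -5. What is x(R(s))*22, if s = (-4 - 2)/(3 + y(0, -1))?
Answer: 264/113 ≈ 2.3363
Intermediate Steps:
s = 3 (s = (-4 - 2)/(3 - 5) = -6/(-2) = -6*(-½) = 3)
x(J) = J/(9 + 2*J²) (x(J) = J/((J² + J²) + 9) = J/(2*J² + 9) = J/(9 + 2*J²))
x(R(s))*22 = ((4/3)/(9 + 2*(4/3)²))*22 = ((4*(⅓))/(9 + 2*(4*(⅓))²))*22 = (4/(3*(9 + 2*(4/3)²)))*22 = (4/(3*(9 + 2*(16/9))))*22 = (4/(3*(9 + 32/9)))*22 = (4/(3*(113/9)))*22 = ((4/3)*(9/113))*22 = (12/113)*22 = 264/113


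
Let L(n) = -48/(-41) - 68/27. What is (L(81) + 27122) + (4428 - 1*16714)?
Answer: 16421960/1107 ≈ 14835.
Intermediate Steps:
L(n) = -1492/1107 (L(n) = -48*(-1/41) - 68*1/27 = 48/41 - 68/27 = -1492/1107)
(L(81) + 27122) + (4428 - 1*16714) = (-1492/1107 + 27122) + (4428 - 1*16714) = 30022562/1107 + (4428 - 16714) = 30022562/1107 - 12286 = 16421960/1107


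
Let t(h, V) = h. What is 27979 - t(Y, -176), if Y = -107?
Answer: 28086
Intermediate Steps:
27979 - t(Y, -176) = 27979 - 1*(-107) = 27979 + 107 = 28086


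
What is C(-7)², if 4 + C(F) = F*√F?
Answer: -327 + 56*I*√7 ≈ -327.0 + 148.16*I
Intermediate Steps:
C(F) = -4 + F^(3/2) (C(F) = -4 + F*√F = -4 + F^(3/2))
C(-7)² = (-4 + (-7)^(3/2))² = (-4 - 7*I*√7)²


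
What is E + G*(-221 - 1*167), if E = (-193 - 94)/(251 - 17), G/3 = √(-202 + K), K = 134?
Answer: -287/234 - 2328*I*√17 ≈ -1.2265 - 9598.6*I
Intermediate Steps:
G = 6*I*√17 (G = 3*√(-202 + 134) = 3*√(-68) = 3*(2*I*√17) = 6*I*√17 ≈ 24.739*I)
E = -287/234 ≈ -1.2265
E + G*(-221 - 1*167) = -287/234 + (6*I*√17)*(-221 - 1*167) = -287/234 + (6*I*√17)*(-221 - 167) = -287/234 + (6*I*√17)*(-388) = -287/234 - 2328*I*√17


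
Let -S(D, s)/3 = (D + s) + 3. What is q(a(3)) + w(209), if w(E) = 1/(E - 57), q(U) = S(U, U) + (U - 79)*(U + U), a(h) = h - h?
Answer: -1367/152 ≈ -8.9934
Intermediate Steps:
S(D, s) = -9 - 3*D - 3*s (S(D, s) = -3*((D + s) + 3) = -3*(3 + D + s) = -9 - 3*D - 3*s)
a(h) = 0
q(U) = -9 - 6*U + 2*U*(-79 + U) (q(U) = (-9 - 3*U - 3*U) + (U - 79)*(U + U) = (-9 - 6*U) + (-79 + U)*(2*U) = (-9 - 6*U) + 2*U*(-79 + U) = -9 - 6*U + 2*U*(-79 + U))
w(E) = 1/(-57 + E)
q(a(3)) + w(209) = (-9 - 164*0 + 2*0²) + 1/(-57 + 209) = (-9 + 0 + 2*0) + 1/152 = (-9 + 0 + 0) + 1/152 = -9 + 1/152 = -1367/152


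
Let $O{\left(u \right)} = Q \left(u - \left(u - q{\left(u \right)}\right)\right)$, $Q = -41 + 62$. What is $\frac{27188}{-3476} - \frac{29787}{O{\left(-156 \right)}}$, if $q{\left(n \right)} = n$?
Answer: $\frac{1205977}{948948} \approx 1.2709$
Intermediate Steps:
$Q = 21$
$O{\left(u \right)} = 21 u$ ($O{\left(u \right)} = 21 \left(u + \left(u - u\right)\right) = 21 \left(u + 0\right) = 21 u$)
$\frac{27188}{-3476} - \frac{29787}{O{\left(-156 \right)}} = \frac{27188}{-3476} - \frac{29787}{21 \left(-156\right)} = 27188 \left(- \frac{1}{3476}\right) - \frac{29787}{-3276} = - \frac{6797}{869} - - \frac{9929}{1092} = - \frac{6797}{869} + \frac{9929}{1092} = \frac{1205977}{948948}$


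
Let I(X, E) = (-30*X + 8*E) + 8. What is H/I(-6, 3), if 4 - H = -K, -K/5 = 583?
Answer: -2911/212 ≈ -13.731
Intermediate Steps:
K = -2915 (K = -5*583 = -2915)
H = -2911 (H = 4 - (-1)*(-2915) = 4 - 1*2915 = 4 - 2915 = -2911)
I(X, E) = 8 - 30*X + 8*E
H/I(-6, 3) = -2911/(8 - 30*(-6) + 8*3) = -2911/(8 + 180 + 24) = -2911/212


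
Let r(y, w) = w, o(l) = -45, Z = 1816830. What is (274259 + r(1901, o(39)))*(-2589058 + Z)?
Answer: -211755728792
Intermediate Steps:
(274259 + r(1901, o(39)))*(-2589058 + Z) = (274259 - 45)*(-2589058 + 1816830) = 274214*(-772228) = -211755728792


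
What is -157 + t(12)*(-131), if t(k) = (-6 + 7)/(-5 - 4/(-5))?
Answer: -2642/21 ≈ -125.81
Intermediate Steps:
t(k) = -5/21 (t(k) = 1/(-5 - 4*(-⅕)) = 1/(-5 + ⅘) = 1/(-21/5) = 1*(-5/21) = -5/21)
-157 + t(12)*(-131) = -157 - 5/21*(-131) = -157 + 655/21 = -2642/21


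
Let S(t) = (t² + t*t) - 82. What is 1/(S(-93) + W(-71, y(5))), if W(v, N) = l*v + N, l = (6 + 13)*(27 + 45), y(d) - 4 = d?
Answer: -1/79903 ≈ -1.2515e-5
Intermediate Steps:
y(d) = 4 + d
l = 1368 (l = 19*72 = 1368)
S(t) = -82 + 2*t² (S(t) = (t² + t²) - 82 = 2*t² - 82 = -82 + 2*t²)
W(v, N) = N + 1368*v (W(v, N) = 1368*v + N = N + 1368*v)
1/(S(-93) + W(-71, y(5))) = 1/((-82 + 2*(-93)²) + ((4 + 5) + 1368*(-71))) = 1/((-82 + 2*8649) + (9 - 97128)) = 1/((-82 + 17298) - 97119) = 1/(17216 - 97119) = 1/(-79903) = -1/79903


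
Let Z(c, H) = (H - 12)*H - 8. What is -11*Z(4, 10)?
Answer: 308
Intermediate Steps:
Z(c, H) = -8 + H*(-12 + H) (Z(c, H) = (-12 + H)*H - 8 = H*(-12 + H) - 8 = -8 + H*(-12 + H))
-11*Z(4, 10) = -11*(-8 + 10**2 - 12*10) = -11*(-8 + 100 - 120) = -11*(-28) = 308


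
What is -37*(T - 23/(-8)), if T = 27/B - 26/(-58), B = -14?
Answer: -83805/1624 ≈ -51.604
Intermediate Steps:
T = -601/406 (T = 27/(-14) - 26/(-58) = 27*(-1/14) - 26*(-1/58) = -27/14 + 13/29 = -601/406 ≈ -1.4803)
-37*(T - 23/(-8)) = -37*(-601/406 - 23/(-8)) = -37*(-601/406 - 23*(-⅛)) = -37*(-601/406 + 23/8) = -37*2265/1624 = -83805/1624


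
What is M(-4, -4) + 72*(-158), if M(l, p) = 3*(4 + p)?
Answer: -11376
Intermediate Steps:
M(l, p) = 12 + 3*p
M(-4, -4) + 72*(-158) = (12 + 3*(-4)) + 72*(-158) = (12 - 12) - 11376 = 0 - 11376 = -11376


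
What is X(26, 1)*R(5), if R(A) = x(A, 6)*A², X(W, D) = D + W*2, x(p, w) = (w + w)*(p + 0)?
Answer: 79500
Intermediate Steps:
x(p, w) = 2*p*w (x(p, w) = (2*w)*p = 2*p*w)
X(W, D) = D + 2*W
R(A) = 12*A³ (R(A) = (2*A*6)*A² = (12*A)*A² = 12*A³)
X(26, 1)*R(5) = (1 + 2*26)*(12*5³) = (1 + 52)*(12*125) = 53*1500 = 79500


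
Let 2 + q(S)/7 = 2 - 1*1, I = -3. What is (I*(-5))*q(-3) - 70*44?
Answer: -3185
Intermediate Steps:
q(S) = -7 (q(S) = -14 + 7*(2 - 1*1) = -14 + 7*(2 - 1) = -14 + 7*1 = -14 + 7 = -7)
(I*(-5))*q(-3) - 70*44 = -3*(-5)*(-7) - 70*44 = 15*(-7) - 3080 = -105 - 3080 = -3185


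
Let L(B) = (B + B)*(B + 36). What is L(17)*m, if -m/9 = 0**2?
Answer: 0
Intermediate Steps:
L(B) = 2*B*(36 + B) (L(B) = (2*B)*(36 + B) = 2*B*(36 + B))
m = 0 (m = -9*0**2 = -9*0 = 0)
L(17)*m = (2*17*(36 + 17))*0 = (2*17*53)*0 = 1802*0 = 0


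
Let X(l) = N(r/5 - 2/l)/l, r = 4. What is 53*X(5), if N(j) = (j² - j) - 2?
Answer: -2968/125 ≈ -23.744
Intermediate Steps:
N(j) = -2 + j² - j
X(l) = (-14/5 + (⅘ - 2/l)² + 2/l)/l (X(l) = (-2 + (4/5 - 2/l)² - (4/5 - 2/l))/l = (-2 + (4*(⅕) - 2/l)² - (4*(⅕) - 2/l))/l = (-2 + (⅘ - 2/l)² - (⅘ - 2/l))/l = (-2 + (⅘ - 2/l)² + (-⅘ + 2/l))/l = (-14/5 + (⅘ - 2/l)² + 2/l)/l)
53*X(5) = 53*((2/25)*(50 - 27*5² - 15*5)/5³) = 53*((2/25)*(1/125)*(50 - 27*25 - 75)) = 53*((2/25)*(1/125)*(50 - 675 - 75)) = 53*((2/25)*(1/125)*(-700)) = 53*(-56/125) = -2968/125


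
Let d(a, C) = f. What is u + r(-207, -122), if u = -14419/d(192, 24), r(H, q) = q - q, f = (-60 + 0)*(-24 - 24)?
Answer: -14419/2880 ≈ -5.0066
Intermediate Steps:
f = 2880 (f = -60*(-48) = 2880)
d(a, C) = 2880
r(H, q) = 0
u = -14419/2880 ≈ -5.0066
u + r(-207, -122) = -14419/2880 + 0 = -14419/2880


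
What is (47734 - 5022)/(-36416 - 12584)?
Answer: -5339/6125 ≈ -0.87167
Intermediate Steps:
(47734 - 5022)/(-36416 - 12584) = 42712/(-49000) = 42712*(-1/49000) = -5339/6125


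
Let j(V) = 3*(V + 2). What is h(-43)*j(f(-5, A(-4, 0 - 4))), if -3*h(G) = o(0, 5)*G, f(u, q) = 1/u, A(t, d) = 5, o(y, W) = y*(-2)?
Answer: 0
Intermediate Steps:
o(y, W) = -2*y
j(V) = 6 + 3*V (j(V) = 3*(2 + V) = 6 + 3*V)
h(G) = 0 (h(G) = -(-2*0)*G/3 = -0*G = -⅓*0 = 0)
h(-43)*j(f(-5, A(-4, 0 - 4))) = 0*(6 + 3/(-5)) = 0*(6 + 3*(-⅕)) = 0*(6 - ⅗) = 0*(27/5) = 0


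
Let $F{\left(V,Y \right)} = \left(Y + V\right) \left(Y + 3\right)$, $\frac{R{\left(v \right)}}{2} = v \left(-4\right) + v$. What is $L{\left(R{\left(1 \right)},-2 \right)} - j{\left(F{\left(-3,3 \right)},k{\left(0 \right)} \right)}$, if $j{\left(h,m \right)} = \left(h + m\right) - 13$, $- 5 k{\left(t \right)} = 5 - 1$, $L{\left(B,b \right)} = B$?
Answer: $\frac{39}{5} \approx 7.8$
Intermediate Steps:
$R{\left(v \right)} = - 6 v$ ($R{\left(v \right)} = 2 \left(v \left(-4\right) + v\right) = 2 \left(- 4 v + v\right) = 2 \left(- 3 v\right) = - 6 v$)
$F{\left(V,Y \right)} = \left(3 + Y\right) \left(V + Y\right)$ ($F{\left(V,Y \right)} = \left(V + Y\right) \left(3 + Y\right) = \left(3 + Y\right) \left(V + Y\right)$)
$k{\left(t \right)} = - \frac{4}{5}$ ($k{\left(t \right)} = - \frac{5 - 1}{5} = \left(- \frac{1}{5}\right) 4 = - \frac{4}{5}$)
$j{\left(h,m \right)} = -13 + h + m$
$L{\left(R{\left(1 \right)},-2 \right)} - j{\left(F{\left(-3,3 \right)},k{\left(0 \right)} \right)} = \left(-6\right) 1 - \left(-13 + \left(3^{2} + 3 \left(-3\right) + 3 \cdot 3 - 9\right) - \frac{4}{5}\right) = -6 - \left(-13 + \left(9 - 9 + 9 - 9\right) - \frac{4}{5}\right) = -6 - \left(-13 + 0 - \frac{4}{5}\right) = -6 - - \frac{69}{5} = -6 + \frac{69}{5} = \frac{39}{5}$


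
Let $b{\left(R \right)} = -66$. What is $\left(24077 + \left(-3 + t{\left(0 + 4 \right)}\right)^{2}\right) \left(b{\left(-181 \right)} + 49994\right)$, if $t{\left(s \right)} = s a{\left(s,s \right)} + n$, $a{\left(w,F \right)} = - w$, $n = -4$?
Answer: $1228528368$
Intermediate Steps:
$t{\left(s \right)} = -4 - s^{2}$ ($t{\left(s \right)} = s \left(- s\right) - 4 = - s^{2} - 4 = -4 - s^{2}$)
$\left(24077 + \left(-3 + t{\left(0 + 4 \right)}\right)^{2}\right) \left(b{\left(-181 \right)} + 49994\right) = \left(24077 + \left(-3 - \left(4 + \left(0 + 4\right)^{2}\right)\right)^{2}\right) \left(-66 + 49994\right) = \left(24077 + \left(-3 - 20\right)^{2}\right) 49928 = \left(24077 + \left(-23\right)^{2}\right) 49928 = \left(24077 + 529\right) 49928 = 24606 \cdot 49928 = 1228528368$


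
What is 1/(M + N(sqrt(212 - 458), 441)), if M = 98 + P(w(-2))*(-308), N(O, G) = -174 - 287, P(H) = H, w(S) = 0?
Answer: -1/363 ≈ -0.0027548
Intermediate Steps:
N(O, G) = -461
M = 98 (M = 98 + 0*(-308) = 98 + 0 = 98)
1/(M + N(sqrt(212 - 458), 441)) = 1/(98 - 461) = 1/(-363) = -1/363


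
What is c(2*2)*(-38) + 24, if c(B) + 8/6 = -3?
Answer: 566/3 ≈ 188.67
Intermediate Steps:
c(B) = -13/3 (c(B) = -4/3 - 3 = -13/3)
c(2*2)*(-38) + 24 = -13/3*(-38) + 24 = 494/3 + 24 = 566/3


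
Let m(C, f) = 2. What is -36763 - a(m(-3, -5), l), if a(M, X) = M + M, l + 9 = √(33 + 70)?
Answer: -36767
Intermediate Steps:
l = -9 + √103 (l = -9 + √(33 + 70) = -9 + √103 ≈ 1.1489)
a(M, X) = 2*M
-36763 - a(m(-3, -5), l) = -36763 - 2*2 = -36763 - 1*4 = -36763 - 4 = -36767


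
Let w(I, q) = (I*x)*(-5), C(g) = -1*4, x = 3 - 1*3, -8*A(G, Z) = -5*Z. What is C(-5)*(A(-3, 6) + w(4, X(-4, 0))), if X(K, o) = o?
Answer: -15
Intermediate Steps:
A(G, Z) = 5*Z/8 (A(G, Z) = -(-5)*Z/8 = 5*Z/8)
x = 0 (x = 3 - 3 = 0)
C(g) = -4
w(I, q) = 0 (w(I, q) = (I*0)*(-5) = 0*(-5) = 0)
C(-5)*(A(-3, 6) + w(4, X(-4, 0))) = -4*((5/8)*6 + 0) = -4*(15/4 + 0) = -4*15/4 = -15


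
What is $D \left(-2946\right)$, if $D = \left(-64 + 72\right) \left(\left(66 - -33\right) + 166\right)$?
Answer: $-6245520$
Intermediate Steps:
$D = 2120$ ($D = 8 \left(\left(66 + 33\right) + 166\right) = 8 \left(99 + 166\right) = 8 \cdot 265 = 2120$)
$D \left(-2946\right) = 2120 \left(-2946\right) = -6245520$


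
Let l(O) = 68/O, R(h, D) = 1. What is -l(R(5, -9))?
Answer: -68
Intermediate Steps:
-l(R(5, -9)) = -68/1 = -68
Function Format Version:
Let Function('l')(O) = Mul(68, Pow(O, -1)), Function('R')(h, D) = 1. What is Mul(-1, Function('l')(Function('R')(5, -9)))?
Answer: -68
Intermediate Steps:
Mul(-1, Function('l')(Function('R')(5, -9))) = Mul(-1, Mul(68, Pow(1, -1))) = Mul(-1, Mul(68, 1)) = Mul(-1, 68) = -68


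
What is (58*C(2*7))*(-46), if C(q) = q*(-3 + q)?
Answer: -410872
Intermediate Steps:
(58*C(2*7))*(-46) = (58*((2*7)*(-3 + 2*7)))*(-46) = (58*(14*(-3 + 14)))*(-46) = (58*(14*11))*(-46) = (58*154)*(-46) = 8932*(-46) = -410872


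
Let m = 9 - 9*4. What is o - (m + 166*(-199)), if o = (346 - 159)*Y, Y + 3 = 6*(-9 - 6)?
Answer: 15670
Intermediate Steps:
Y = -93 (Y = -3 + 6*(-9 - 6) = -3 + 6*(-15) = -3 - 90 = -93)
m = -27 (m = 9 - 36 = -27)
o = -17391 (o = (346 - 159)*(-93) = 187*(-93) = -17391)
o - (m + 166*(-199)) = -17391 - (-27 + 166*(-199)) = -17391 - (-27 - 33034) = -17391 - 1*(-33061) = -17391 + 33061 = 15670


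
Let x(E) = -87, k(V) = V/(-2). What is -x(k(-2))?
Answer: 87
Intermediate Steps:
k(V) = -V/2 (k(V) = V*(-1/2) = -V/2)
-x(k(-2)) = -1*(-87) = 87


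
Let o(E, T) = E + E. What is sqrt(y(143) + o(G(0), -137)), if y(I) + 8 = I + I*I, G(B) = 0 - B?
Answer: 2*sqrt(5146) ≈ 143.47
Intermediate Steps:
G(B) = -B
o(E, T) = 2*E
y(I) = -8 + I + I**2 (y(I) = -8 + (I + I*I) = -8 + (I + I**2) = -8 + I + I**2)
sqrt(y(143) + o(G(0), -137)) = sqrt((-8 + 143 + 143**2) + 2*(-1*0)) = sqrt((-8 + 143 + 20449) + 2*0) = sqrt(20584 + 0) = sqrt(20584) = 2*sqrt(5146)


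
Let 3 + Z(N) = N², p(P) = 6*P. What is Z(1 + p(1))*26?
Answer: 1196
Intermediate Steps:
Z(N) = -3 + N²
Z(1 + p(1))*26 = (-3 + (1 + 6*1)²)*26 = (-3 + (1 + 6)²)*26 = (-3 + 7²)*26 = (-3 + 49)*26 = 46*26 = 1196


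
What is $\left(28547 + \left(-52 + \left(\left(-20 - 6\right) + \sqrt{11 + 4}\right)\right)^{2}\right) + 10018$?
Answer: $44664 - 156 \sqrt{15} \approx 44060.0$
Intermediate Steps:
$\left(28547 + \left(-52 + \left(\left(-20 - 6\right) + \sqrt{11 + 4}\right)\right)^{2}\right) + 10018 = \left(28547 + \left(-52 - \left(26 - \sqrt{15}\right)\right)^{2}\right) + 10018 = \left(28547 + \left(-78 + \sqrt{15}\right)^{2}\right) + 10018 = 38565 + \left(-78 + \sqrt{15}\right)^{2}$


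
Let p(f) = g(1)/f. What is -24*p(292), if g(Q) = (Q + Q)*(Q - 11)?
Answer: 120/73 ≈ 1.6438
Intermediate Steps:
g(Q) = 2*Q*(-11 + Q) (g(Q) = (2*Q)*(-11 + Q) = 2*Q*(-11 + Q))
p(f) = -20/f (p(f) = (2*1*(-11 + 1))/f = (2*1*(-10))/f = -20/f)
-24*p(292) = -(-480)/292 = -24*(-5/73) = 120/73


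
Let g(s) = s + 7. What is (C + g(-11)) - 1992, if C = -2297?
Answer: -4293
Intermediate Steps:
g(s) = 7 + s
(C + g(-11)) - 1992 = (-2297 + (7 - 11)) - 1992 = (-2297 - 4) - 1992 = -2301 - 1992 = -4293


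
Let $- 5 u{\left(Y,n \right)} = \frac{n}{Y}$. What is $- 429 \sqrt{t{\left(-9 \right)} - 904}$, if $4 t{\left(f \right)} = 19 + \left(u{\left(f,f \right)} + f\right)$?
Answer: $- \frac{429 i \sqrt{90155}}{10} \approx - 12881.0 i$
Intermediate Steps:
$u{\left(Y,n \right)} = - \frac{n}{5 Y}$ ($u{\left(Y,n \right)} = - \frac{n \frac{1}{Y}}{5} = - \frac{n}{5 Y}$)
$t{\left(f \right)} = \frac{47}{10} + \frac{f}{4}$ ($t{\left(f \right)} = \frac{19 + \left(- \frac{f}{5 f} + f\right)}{4} = \frac{19 + \left(- \frac{1}{5} + f\right)}{4} = \frac{\frac{94}{5} + f}{4} = \frac{47}{10} + \frac{f}{4}$)
$- 429 \sqrt{t{\left(-9 \right)} - 904} = - 429 \sqrt{\left(\frac{47}{10} + \frac{1}{4} \left(-9\right)\right) - 904} = - 429 \sqrt{\left(\frac{47}{10} - \frac{9}{4}\right) - 904} = - 429 \sqrt{\frac{49}{20} - 904} = - 429 \sqrt{- \frac{18031}{20}} = - 429 \frac{i \sqrt{90155}}{10} = - \frac{429 i \sqrt{90155}}{10}$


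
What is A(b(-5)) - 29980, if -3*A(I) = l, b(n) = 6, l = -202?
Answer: -89738/3 ≈ -29913.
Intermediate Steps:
A(I) = 202/3 (A(I) = -1/3*(-202) = 202/3)
A(b(-5)) - 29980 = 202/3 - 29980 = -89738/3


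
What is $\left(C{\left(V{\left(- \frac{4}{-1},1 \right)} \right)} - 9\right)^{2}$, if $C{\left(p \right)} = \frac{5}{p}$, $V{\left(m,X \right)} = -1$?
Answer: $196$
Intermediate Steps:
$\left(C{\left(V{\left(- \frac{4}{-1},1 \right)} \right)} - 9\right)^{2} = \left(\frac{5}{-1} - 9\right)^{2} = \left(5 \left(-1\right) - 9\right)^{2} = \left(-5 - 9\right)^{2} = \left(-14\right)^{2} = 196$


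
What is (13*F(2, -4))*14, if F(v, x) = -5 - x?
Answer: -182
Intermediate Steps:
(13*F(2, -4))*14 = (13*(-5 - 1*(-4)))*14 = (13*(-5 + 4))*14 = (13*(-1))*14 = -13*14 = -182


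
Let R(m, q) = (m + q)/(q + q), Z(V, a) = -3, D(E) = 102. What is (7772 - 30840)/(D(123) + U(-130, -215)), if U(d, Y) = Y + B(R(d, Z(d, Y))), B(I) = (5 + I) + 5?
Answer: 138408/485 ≈ 285.38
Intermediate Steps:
R(m, q) = (m + q)/(2*q) (R(m, q) = (m + q)/((2*q)) = (m + q)*(1/(2*q)) = (m + q)/(2*q))
B(I) = 10 + I
U(d, Y) = 21/2 + Y - d/6 (U(d, Y) = Y + (10 + (½)*(d - 3)/(-3)) = Y + (10 + (½)*(-⅓)*(-3 + d)) = Y + (10 + (½ - d/6)) = Y + (21/2 - d/6) = 21/2 + Y - d/6)
(7772 - 30840)/(D(123) + U(-130, -215)) = (7772 - 30840)/(102 + (21/2 - 215 - ⅙*(-130))) = -23068/(102 + (21/2 - 215 + 65/3)) = -23068/(102 - 1097/6) = -23068/(-485/6) = -23068*(-6/485) = 138408/485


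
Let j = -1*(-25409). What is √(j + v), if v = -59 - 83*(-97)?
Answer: √33401 ≈ 182.76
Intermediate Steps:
v = 7992 (v = -59 + 8051 = 7992)
j = 25409
√(j + v) = √(25409 + 7992) = √33401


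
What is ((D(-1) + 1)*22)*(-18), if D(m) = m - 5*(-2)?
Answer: -3960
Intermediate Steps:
D(m) = 10 + m (D(m) = m + 10 = 10 + m)
((D(-1) + 1)*22)*(-18) = (((10 - 1) + 1)*22)*(-18) = ((9 + 1)*22)*(-18) = (10*22)*(-18) = 220*(-18) = -3960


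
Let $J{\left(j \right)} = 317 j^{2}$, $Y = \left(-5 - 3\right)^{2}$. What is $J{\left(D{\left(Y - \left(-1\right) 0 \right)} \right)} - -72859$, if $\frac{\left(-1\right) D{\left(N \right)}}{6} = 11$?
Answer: $1453711$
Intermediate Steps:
$Y = 64$ ($Y = \left(-8\right)^{2} = 64$)
$D{\left(N \right)} = -66$ ($D{\left(N \right)} = \left(-6\right) 11 = -66$)
$J{\left(D{\left(Y - \left(-1\right) 0 \right)} \right)} - -72859 = 317 \left(-66\right)^{2} - -72859 = 317 \cdot 4356 + \left(-84838 + 157697\right) = 1380852 + 72859 = 1453711$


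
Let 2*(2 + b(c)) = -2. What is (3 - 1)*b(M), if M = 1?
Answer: -6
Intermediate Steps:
b(c) = -3 (b(c) = -2 + (½)*(-2) = -2 - 1 = -3)
(3 - 1)*b(M) = (3 - 1)*(-3) = 2*(-3) = -6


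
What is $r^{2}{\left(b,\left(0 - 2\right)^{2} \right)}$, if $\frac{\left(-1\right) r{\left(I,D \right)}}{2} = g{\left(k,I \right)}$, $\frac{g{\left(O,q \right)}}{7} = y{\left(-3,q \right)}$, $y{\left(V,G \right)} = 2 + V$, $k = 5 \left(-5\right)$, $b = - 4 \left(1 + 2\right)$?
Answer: $196$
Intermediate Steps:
$b = -12$ ($b = \left(-4\right) 3 = -12$)
$k = -25$
$g{\left(O,q \right)} = -7$ ($g{\left(O,q \right)} = 7 \left(2 - 3\right) = 7 \left(-1\right) = -7$)
$r{\left(I,D \right)} = 14$ ($r{\left(I,D \right)} = \left(-2\right) \left(-7\right) = 14$)
$r^{2}{\left(b,\left(0 - 2\right)^{2} \right)} = 14^{2} = 196$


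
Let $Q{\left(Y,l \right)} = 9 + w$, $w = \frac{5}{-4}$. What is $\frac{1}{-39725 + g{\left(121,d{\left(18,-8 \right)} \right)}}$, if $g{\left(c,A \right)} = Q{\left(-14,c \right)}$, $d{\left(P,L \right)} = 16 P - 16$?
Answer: $- \frac{4}{158869} \approx -2.5178 \cdot 10^{-5}$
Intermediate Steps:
$w = - \frac{5}{4}$ ($w = 5 \left(- \frac{1}{4}\right) = - \frac{5}{4} \approx -1.25$)
$d{\left(P,L \right)} = -16 + 16 P$
$Q{\left(Y,l \right)} = \frac{31}{4}$ ($Q{\left(Y,l \right)} = 9 - \frac{5}{4} = \frac{31}{4}$)
$g{\left(c,A \right)} = \frac{31}{4}$
$\frac{1}{-39725 + g{\left(121,d{\left(18,-8 \right)} \right)}} = \frac{1}{-39725 + \frac{31}{4}} = \frac{1}{- \frac{158869}{4}} = - \frac{4}{158869}$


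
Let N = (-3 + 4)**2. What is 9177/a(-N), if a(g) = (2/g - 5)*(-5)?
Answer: 1311/5 ≈ 262.20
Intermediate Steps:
N = 1 (N = 1**2 = 1)
a(g) = 25 - 10/g (a(g) = (-5 + 2/g)*(-5) = 25 - 10/g)
9177/a(-N) = 9177/(25 - 10/((-1*1))) = 9177/(25 - 10/(-1)) = 9177/(25 - 10*(-1)) = 9177/(25 + 10) = 9177/35 = 9177*(1/35) = 1311/5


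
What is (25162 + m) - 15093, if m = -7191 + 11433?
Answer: 14311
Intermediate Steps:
m = 4242
(25162 + m) - 15093 = (25162 + 4242) - 15093 = 29404 - 15093 = 14311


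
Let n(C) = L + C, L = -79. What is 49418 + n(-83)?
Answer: 49256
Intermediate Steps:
n(C) = -79 + C
49418 + n(-83) = 49418 + (-79 - 83) = 49418 - 162 = 49256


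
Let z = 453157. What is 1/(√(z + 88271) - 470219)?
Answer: -470219/221105366533 - 2*√135357/221105366533 ≈ -2.1300e-6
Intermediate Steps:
1/(√(z + 88271) - 470219) = 1/(√(453157 + 88271) - 470219) = 1/(√541428 - 470219) = 1/(2*√135357 - 470219) = 1/(-470219 + 2*√135357)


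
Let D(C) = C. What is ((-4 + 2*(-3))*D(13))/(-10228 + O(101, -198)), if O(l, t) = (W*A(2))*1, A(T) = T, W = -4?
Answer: 65/5118 ≈ 0.012700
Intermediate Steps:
O(l, t) = -8 (O(l, t) = -4*2*1 = -8*1 = -8)
((-4 + 2*(-3))*D(13))/(-10228 + O(101, -198)) = ((-4 + 2*(-3))*13)/(-10228 - 8) = ((-4 - 6)*13)/(-10236) = -10*13*(-1/10236) = -130*(-1/10236) = 65/5118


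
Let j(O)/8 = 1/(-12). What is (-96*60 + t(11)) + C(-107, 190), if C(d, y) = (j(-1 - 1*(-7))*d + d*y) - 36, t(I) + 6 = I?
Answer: -78149/3 ≈ -26050.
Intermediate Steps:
t(I) = -6 + I
j(O) = -2/3 (j(O) = 8/(-12) = 8*(-1/12) = -2/3)
C(d, y) = -36 - 2*d/3 + d*y (C(d, y) = (-2*d/3 + d*y) - 36 = -36 - 2*d/3 + d*y)
(-96*60 + t(11)) + C(-107, 190) = (-96*60 + (-6 + 11)) + (-36 - 2/3*(-107) - 107*190) = (-5760 + 5) + (-36 + 214/3 - 20330) = -5755 - 60884/3 = -78149/3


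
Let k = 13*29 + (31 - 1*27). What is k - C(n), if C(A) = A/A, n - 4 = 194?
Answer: 380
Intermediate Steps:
n = 198 (n = 4 + 194 = 198)
C(A) = 1
k = 381 (k = 377 + (31 - 27) = 377 + 4 = 381)
k - C(n) = 381 - 1*1 = 381 - 1 = 380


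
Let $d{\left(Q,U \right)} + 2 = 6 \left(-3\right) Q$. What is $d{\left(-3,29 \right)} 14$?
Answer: $728$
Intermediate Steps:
$d{\left(Q,U \right)} = -2 - 18 Q$ ($d{\left(Q,U \right)} = -2 + 6 \left(-3\right) Q = -2 - 18 Q$)
$d{\left(-3,29 \right)} 14 = \left(-2 - -54\right) 14 = \left(-2 + 54\right) 14 = 52 \cdot 14 = 728$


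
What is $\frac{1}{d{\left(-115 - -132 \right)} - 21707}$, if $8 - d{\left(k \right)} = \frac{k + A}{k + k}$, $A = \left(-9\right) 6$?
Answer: $- \frac{34}{737729} \approx -4.6087 \cdot 10^{-5}$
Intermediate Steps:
$A = -54$
$d{\left(k \right)} = 8 - \frac{-54 + k}{2 k}$ ($d{\left(k \right)} = 8 - \frac{k - 54}{k + k} = 8 - \frac{-54 + k}{2 k}$)
$\frac{1}{d{\left(-115 - -132 \right)} - 21707} = \frac{1}{\left(\frac{15}{2} + \frac{27}{-115 - -132}\right) - 21707} = \frac{1}{\left(\frac{15}{2} + \frac{27}{-115 + 132}\right) - 21707} = \frac{1}{\left(\frac{15}{2} + \frac{27}{17}\right) - 21707} = \frac{1}{\frac{309}{34} - 21707} = \frac{1}{- \frac{737729}{34}} = - \frac{34}{737729}$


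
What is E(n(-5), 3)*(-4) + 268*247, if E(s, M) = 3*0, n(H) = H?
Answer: 66196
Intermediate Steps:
E(s, M) = 0
E(n(-5), 3)*(-4) + 268*247 = 0*(-4) + 268*247 = 0 + 66196 = 66196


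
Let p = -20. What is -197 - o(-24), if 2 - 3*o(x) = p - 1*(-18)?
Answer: -595/3 ≈ -198.33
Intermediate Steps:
o(x) = 4/3 (o(x) = 2/3 - (-20 - 1*(-18))/3 = 2/3 - (-20 + 18)/3 = 2/3 - 1/3*(-2) = 2/3 + 2/3 = 4/3)
-197 - o(-24) = -197 - 1*4/3 = -197 - 4/3 = -595/3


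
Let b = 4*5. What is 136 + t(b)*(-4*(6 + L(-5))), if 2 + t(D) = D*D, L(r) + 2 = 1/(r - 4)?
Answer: -54496/9 ≈ -6055.1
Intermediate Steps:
L(r) = -2 + 1/(-4 + r) (L(r) = -2 + 1/(r - 4) = -2 + 1/(-4 + r))
b = 20
t(D) = -2 + D² (t(D) = -2 + D*D = -2 + D²)
136 + t(b)*(-4*(6 + L(-5))) = 136 + (-2 + 20²)*(-4*(6 + (9 - 2*(-5))/(-4 - 5))) = 136 + (-2 + 400)*(-4*(6 + (9 + 10)/(-9))) = 136 + 398*(-4*(6 - ⅑*19)) = 136 + 398*(-4*(6 - 19/9)) = 136 + 398*(-4*35/9) = 136 + 398*(-140/9) = 136 - 55720/9 = -54496/9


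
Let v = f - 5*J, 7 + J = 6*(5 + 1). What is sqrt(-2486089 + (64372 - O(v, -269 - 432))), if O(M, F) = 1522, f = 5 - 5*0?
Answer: I*sqrt(2423239) ≈ 1556.7*I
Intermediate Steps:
J = 29 (J = -7 + 6*(5 + 1) = -7 + 6*6 = -7 + 36 = 29)
f = 5 (f = 5 + 0 = 5)
v = -140 (v = 5 - 5*29 = 5 - 145 = -140)
sqrt(-2486089 + (64372 - O(v, -269 - 432))) = sqrt(-2486089 + (64372 - 1*1522)) = sqrt(-2486089 + (64372 - 1522)) = sqrt(-2486089 + 62850) = sqrt(-2423239) = I*sqrt(2423239)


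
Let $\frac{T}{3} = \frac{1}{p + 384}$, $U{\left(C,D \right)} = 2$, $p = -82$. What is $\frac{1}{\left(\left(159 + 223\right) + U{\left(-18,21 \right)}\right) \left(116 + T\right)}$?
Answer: $\frac{151}{6726720} \approx 2.2448 \cdot 10^{-5}$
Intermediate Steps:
$T = \frac{3}{302}$ ($T = \frac{3}{-82 + 384} = \frac{3}{302} \approx 0.0099338$)
$\frac{1}{\left(\left(159 + 223\right) + U{\left(-18,21 \right)}\right) \left(116 + T\right)} = \frac{1}{\left(\left(159 + 223\right) + 2\right) \left(116 + \frac{3}{302}\right)} = \frac{1}{\left(382 + 2\right) \frac{35035}{302}} = \frac{1}{384 \cdot \frac{35035}{302}} = \frac{1}{\frac{6726720}{151}} = \frac{151}{6726720}$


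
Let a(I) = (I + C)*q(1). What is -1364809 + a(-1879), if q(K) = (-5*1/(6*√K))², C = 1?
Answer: -8196679/6 ≈ -1.3661e+6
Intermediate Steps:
q(K) = 25/(36*K) (q(K) = (-5/(6*√K))² = 25/(36*K))
a(I) = 25/36 + 25*I/36 (a(I) = (I + 1)*((25/36)/1) = (1 + I)*((25/36)*1) = (1 + I)*(25/36) = 25/36 + 25*I/36)
-1364809 + a(-1879) = -1364809 + (25/36 + (25/36)*(-1879)) = -1364809 + (25/36 - 46975/36) = -1364809 - 7825/6 = -8196679/6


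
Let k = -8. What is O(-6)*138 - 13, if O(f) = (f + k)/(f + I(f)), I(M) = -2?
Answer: 457/2 ≈ 228.50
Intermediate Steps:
O(f) = (-8 + f)/(-2 + f) (O(f) = (f - 8)/(f - 2) = (-8 + f)/(-2 + f))
O(-6)*138 - 13 = ((-8 - 6)/(-2 - 6))*138 - 13 = (-14/(-8))*138 - 13 = -⅛*(-14)*138 - 13 = (7/4)*138 - 13 = 483/2 - 13 = 457/2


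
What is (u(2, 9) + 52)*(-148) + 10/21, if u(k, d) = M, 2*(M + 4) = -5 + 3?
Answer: -146066/21 ≈ -6955.5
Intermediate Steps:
M = -5 (M = -4 + (-5 + 3)/2 = -4 + (½)*(-2) = -4 - 1 = -5)
u(k, d) = -5
(u(2, 9) + 52)*(-148) + 10/21 = (-5 + 52)*(-148) + 10/21 = 47*(-148) + 10*(1/21) = -6956 + 10/21 = -146066/21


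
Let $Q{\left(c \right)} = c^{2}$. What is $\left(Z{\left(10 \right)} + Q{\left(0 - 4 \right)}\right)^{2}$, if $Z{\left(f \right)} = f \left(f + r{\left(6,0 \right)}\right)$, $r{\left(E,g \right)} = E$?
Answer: $30976$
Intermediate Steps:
$Z{\left(f \right)} = f \left(6 + f\right)$ ($Z{\left(f \right)} = f \left(f + 6\right) = f \left(6 + f\right)$)
$\left(Z{\left(10 \right)} + Q{\left(0 - 4 \right)}\right)^{2} = \left(10 \left(6 + 10\right) + \left(0 - 4\right)^{2}\right)^{2} = \left(10 \cdot 16 + \left(-4\right)^{2}\right)^{2} = \left(160 + 16\right)^{2} = 176^{2} = 30976$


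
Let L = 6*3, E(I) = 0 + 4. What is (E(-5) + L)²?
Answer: 484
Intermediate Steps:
E(I) = 4
L = 18
(E(-5) + L)² = (4 + 18)² = 22² = 484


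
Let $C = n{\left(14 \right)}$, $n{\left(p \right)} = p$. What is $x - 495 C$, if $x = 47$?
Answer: $-6883$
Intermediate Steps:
$C = 14$
$x - 495 C = 47 - 6930 = -6883$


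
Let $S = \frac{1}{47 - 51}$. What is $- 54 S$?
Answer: $\frac{27}{2} \approx 13.5$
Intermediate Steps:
$S = - \frac{1}{4}$ ($S = \frac{1}{-4} = - \frac{1}{4} \approx -0.25$)
$- 54 S = \left(-54\right) \left(- \frac{1}{4}\right) = \frac{27}{2}$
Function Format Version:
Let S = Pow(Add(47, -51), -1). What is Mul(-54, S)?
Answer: Rational(27, 2) ≈ 13.500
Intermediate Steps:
S = Rational(-1, 4) (S = Pow(-4, -1) = Rational(-1, 4) ≈ -0.25000)
Mul(-54, S) = Mul(-54, Rational(-1, 4)) = Rational(27, 2)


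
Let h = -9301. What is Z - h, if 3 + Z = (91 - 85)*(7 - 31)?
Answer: 9154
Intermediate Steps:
Z = -147 (Z = -3 + (91 - 85)*(7 - 31) = -3 + 6*(-24) = -3 - 144 = -147)
Z - h = -147 - 1*(-9301) = -147 + 9301 = 9154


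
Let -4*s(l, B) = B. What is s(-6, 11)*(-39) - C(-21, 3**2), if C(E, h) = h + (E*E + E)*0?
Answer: 393/4 ≈ 98.250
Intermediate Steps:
s(l, B) = -B/4
C(E, h) = h (C(E, h) = h + (E**2 + E)*0 = h + (E + E**2)*0 = h + 0 = h)
s(-6, 11)*(-39) - C(-21, 3**2) = -1/4*11*(-39) - 1*3**2 = -11/4*(-39) - 1*9 = 429/4 - 9 = 393/4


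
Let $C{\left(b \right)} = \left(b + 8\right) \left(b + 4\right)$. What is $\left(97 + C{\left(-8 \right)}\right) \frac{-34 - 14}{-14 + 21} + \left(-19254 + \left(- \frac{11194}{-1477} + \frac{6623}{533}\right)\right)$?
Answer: $- \frac{2237916767}{112463} \approx -19899.0$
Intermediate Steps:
$C{\left(b \right)} = \left(4 + b\right) \left(8 + b\right)$ ($C{\left(b \right)} = \left(8 + b\right) \left(4 + b\right) = \left(4 + b\right) \left(8 + b\right)$)
$\left(97 + C{\left(-8 \right)}\right) \frac{-34 - 14}{-14 + 21} + \left(-19254 + \left(- \frac{11194}{-1477} + \frac{6623}{533}\right)\right) = \left(97 + \left(32 + \left(-8\right)^{2} + 12 \left(-8\right)\right)\right) \frac{-34 - 14}{-14 + 21} + \left(-19254 + \left(- \frac{11194}{-1477} + \frac{6623}{533}\right)\right) = \left(97 + \left(32 + 64 - 96\right)\right) \left(- \frac{48}{7}\right) + \left(-19254 + \left(\left(-11194\right) \left(- \frac{1}{1477}\right) + 6623 \cdot \frac{1}{533}\right)\right) = \left(97 + 0\right) \left(\left(-48\right) \frac{1}{7}\right) + \left(-19254 + \left(\frac{11194}{1477} + \frac{6623}{533}\right)\right) = 97 \left(- \frac{48}{7}\right) + \left(-19254 + \frac{15748573}{787241}\right) = - \frac{4656}{7} - \frac{15141789641}{787241} = - \frac{2237916767}{112463}$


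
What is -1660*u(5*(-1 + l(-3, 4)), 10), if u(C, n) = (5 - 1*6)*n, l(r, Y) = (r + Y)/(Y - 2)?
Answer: 16600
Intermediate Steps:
l(r, Y) = (Y + r)/(-2 + Y)
u(C, n) = -n (u(C, n) = (5 - 6)*n = -n)
-1660*u(5*(-1 + l(-3, 4)), 10) = -(-1660)*10 = -1660*(-10) = 16600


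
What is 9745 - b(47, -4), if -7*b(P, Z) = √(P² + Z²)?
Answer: 9745 + 5*√89/7 ≈ 9751.7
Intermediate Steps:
b(P, Z) = -√(P² + Z²)/7
9745 - b(47, -4) = 9745 - (-1)*√(47² + (-4)²)/7 = 9745 - (-1)*√(2209 + 16)/7 = 9745 - (-1)*√2225/7 = 9745 - (-1)*5*√89/7 = 9745 - (-5)*√89/7 = 9745 + 5*√89/7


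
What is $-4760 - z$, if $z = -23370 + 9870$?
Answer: $8740$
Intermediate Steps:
$z = -13500$
$-4760 - z = -4760 - -13500 = -4760 + 13500 = 8740$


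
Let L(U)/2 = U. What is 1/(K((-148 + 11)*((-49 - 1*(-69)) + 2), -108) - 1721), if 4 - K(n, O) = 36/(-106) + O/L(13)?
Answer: -689/1179917 ≈ -0.00058394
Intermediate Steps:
L(U) = 2*U
K(n, O) = 230/53 - O/26 (K(n, O) = 4 - (36/(-106) + O/((2*13))) = 4 - (36*(-1/106) + O/26) = 4 - (-18/53 + O*(1/26)) = 4 - (-18/53 + O/26) = 4 + (18/53 - O/26) = 230/53 - O/26)
1/(K((-148 + 11)*((-49 - 1*(-69)) + 2), -108) - 1721) = 1/((230/53 - 1/26*(-108)) - 1721) = 1/((230/53 + 54/13) - 1721) = 1/(5852/689 - 1721) = 1/(-1179917/689) = -689/1179917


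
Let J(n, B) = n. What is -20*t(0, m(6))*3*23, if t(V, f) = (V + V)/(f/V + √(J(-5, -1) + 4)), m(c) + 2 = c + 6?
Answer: 0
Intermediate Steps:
m(c) = 4 + c (m(c) = -2 + (c + 6) = -2 + (6 + c) = 4 + c)
t(V, f) = 2*V/(I + f/V) (t(V, f) = (V + V)/(f/V + √(-5 + 4)) = (2*V)/(f/V + √(-1)) = (2*V)/(f/V + I) = (2*V)/(I + f/V) = 2*V/(I + f/V))
-20*t(0, m(6))*3*23 = -20*2*0²/((4 + 6) + I*0)*3*23 = -20*2*0/(10 + 0)*3*23 = -20*2*0/10*3*23 = -20*2*0*(⅒)*3*23 = -0*3*23 = -20*0*23 = 0*23 = 0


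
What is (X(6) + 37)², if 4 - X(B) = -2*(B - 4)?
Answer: 2025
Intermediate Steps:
X(B) = -4 + 2*B (X(B) = 4 - (-2)*(B - 4) = 4 - (-2)*(-4 + B) = 4 - (8 - 2*B) = 4 + (-8 + 2*B) = -4 + 2*B)
(X(6) + 37)² = ((-4 + 2*6) + 37)² = ((-4 + 12) + 37)² = (8 + 37)² = 45² = 2025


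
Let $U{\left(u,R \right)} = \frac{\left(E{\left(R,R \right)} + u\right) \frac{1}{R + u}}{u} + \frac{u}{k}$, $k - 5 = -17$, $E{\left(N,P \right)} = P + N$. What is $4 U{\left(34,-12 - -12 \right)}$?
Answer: $- \frac{572}{51} \approx -11.216$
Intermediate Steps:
$E{\left(N,P \right)} = N + P$
$k = -12$ ($k = 5 - 17 = -12$)
$U{\left(u,R \right)} = - \frac{u}{12} + \frac{u + 2 R}{u \left(R + u\right)}$ ($U{\left(u,R \right)} = \frac{\left(\left(R + R\right) + u\right) \frac{1}{R + u}}{u} + \frac{u}{-12} = \frac{\left(2 R + u\right) \frac{1}{R + u}}{u} + u \left(- \frac{1}{12}\right) = \frac{\left(u + 2 R\right) \frac{1}{R + u}}{u} - \frac{u}{12} = \frac{\frac{1}{R + u} \left(u + 2 R\right)}{u} - \frac{u}{12} = \frac{u + 2 R}{u \left(R + u\right)} - \frac{u}{12} = - \frac{u}{12} + \frac{u + 2 R}{u \left(R + u\right)}$)
$4 U{\left(34,-12 - -12 \right)} = 4 \frac{- 34^{3} + 12 \cdot 34 + 24 \left(-12 - -12\right) - \left(-12 - -12\right) 34^{2}}{12 \cdot 34 \left(\left(-12 - -12\right) + 34\right)} = 4 \cdot \frac{1}{12} \cdot \frac{1}{34} \frac{1}{\left(-12 + 12\right) + 34} \left(\left(-1\right) 39304 + 408 + 24 \left(-12 + 12\right) - \left(-12 + 12\right) 1156\right) = 4 \cdot \frac{1}{12} \cdot \frac{1}{34} \frac{1}{0 + 34} \left(-39304 + 408 + 24 \cdot 0 - 0 \cdot 1156\right) = 4 \cdot \frac{1}{12} \cdot \frac{1}{34} \cdot \frac{1}{34} \left(-39304 + 408 + 0 + 0\right) = 4 \cdot \frac{1}{12} \cdot \frac{1}{34} \cdot \frac{1}{34} \left(-38896\right) = 4 \left(- \frac{143}{51}\right) = - \frac{572}{51}$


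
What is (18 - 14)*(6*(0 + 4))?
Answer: 96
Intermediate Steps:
(18 - 14)*(6*(0 + 4)) = 4*(6*4) = 4*24 = 96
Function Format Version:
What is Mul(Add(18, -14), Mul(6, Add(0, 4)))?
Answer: 96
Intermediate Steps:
Mul(Add(18, -14), Mul(6, Add(0, 4))) = Mul(4, Mul(6, 4)) = Mul(4, 24) = 96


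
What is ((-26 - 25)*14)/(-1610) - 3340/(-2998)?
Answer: 268499/172385 ≈ 1.5576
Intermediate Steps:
((-26 - 25)*14)/(-1610) - 3340/(-2998) = -51*14*(-1/1610) - 3340*(-1/2998) = -714*(-1/1610) + 1670/1499 = 51/115 + 1670/1499 = 268499/172385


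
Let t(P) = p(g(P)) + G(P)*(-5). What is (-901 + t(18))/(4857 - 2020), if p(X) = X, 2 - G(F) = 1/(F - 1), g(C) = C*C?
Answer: -9974/48229 ≈ -0.20680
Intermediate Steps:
g(C) = C**2
G(F) = 2 - 1/(-1 + F) (G(F) = 2 - 1/(F - 1) = 2 - 1/(-1 + F))
t(P) = P**2 - 5*(-3 + 2*P)/(-1 + P) (t(P) = P**2 + ((-3 + 2*P)/(-1 + P))*(-5) = P**2 - 5*(-3 + 2*P)/(-1 + P))
(-901 + t(18))/(4857 - 2020) = (-901 + (15 - 10*18 + 18**2*(-1 + 18))/(-1 + 18))/(4857 - 2020) = (-901 + (15 - 180 + 324*17)/17)/2837 = (-901 + (15 - 180 + 5508)/17)*(1/2837) = (-901 + (1/17)*5343)*(1/2837) = (-901 + 5343/17)*(1/2837) = -9974/17*1/2837 = -9974/48229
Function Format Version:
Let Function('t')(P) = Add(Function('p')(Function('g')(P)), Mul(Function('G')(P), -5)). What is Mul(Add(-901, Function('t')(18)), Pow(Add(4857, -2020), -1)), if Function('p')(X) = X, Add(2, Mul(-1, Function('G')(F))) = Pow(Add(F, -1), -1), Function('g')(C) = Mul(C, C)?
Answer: Rational(-9974, 48229) ≈ -0.20680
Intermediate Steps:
Function('g')(C) = Pow(C, 2)
Function('G')(F) = Add(2, Mul(-1, Pow(Add(-1, F), -1))) (Function('G')(F) = Add(2, Mul(-1, Pow(Add(F, -1), -1))) = Add(2, Mul(-1, Pow(Add(-1, F), -1))))
Function('t')(P) = Add(Pow(P, 2), Mul(-5, Pow(Add(-1, P), -1), Add(-3, Mul(2, P)))) (Function('t')(P) = Add(Pow(P, 2), Mul(Mul(Pow(Add(-1, P), -1), Add(-3, Mul(2, P))), -5)) = Add(Pow(P, 2), Mul(-5, Pow(Add(-1, P), -1), Add(-3, Mul(2, P)))))
Mul(Add(-901, Function('t')(18)), Pow(Add(4857, -2020), -1)) = Mul(Add(-901, Mul(Pow(Add(-1, 18), -1), Add(15, Mul(-10, 18), Mul(Pow(18, 2), Add(-1, 18))))), Pow(Add(4857, -2020), -1)) = Mul(Add(-901, Mul(Pow(17, -1), Add(15, -180, Mul(324, 17)))), Pow(2837, -1)) = Mul(Add(-901, Mul(Rational(1, 17), Add(15, -180, 5508))), Rational(1, 2837)) = Mul(Add(-901, Mul(Rational(1, 17), 5343)), Rational(1, 2837)) = Mul(Add(-901, Rational(5343, 17)), Rational(1, 2837)) = Mul(Rational(-9974, 17), Rational(1, 2837)) = Rational(-9974, 48229)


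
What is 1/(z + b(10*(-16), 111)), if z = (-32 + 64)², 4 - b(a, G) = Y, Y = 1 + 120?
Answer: 1/907 ≈ 0.0011025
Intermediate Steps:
Y = 121
b(a, G) = -117 (b(a, G) = 4 - 1*121 = 4 - 121 = -117)
z = 1024 (z = 32² = 1024)
1/(z + b(10*(-16), 111)) = 1/(1024 - 117) = 1/907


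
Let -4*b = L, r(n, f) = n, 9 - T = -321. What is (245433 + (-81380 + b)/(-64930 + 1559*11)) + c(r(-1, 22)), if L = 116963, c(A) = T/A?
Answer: 46845508255/191124 ≈ 2.4511e+5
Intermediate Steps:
T = 330 (T = 9 - 1*(-321) = 9 + 321 = 330)
c(A) = 330/A
b = -116963/4 (b = -¼*116963 = -116963/4 ≈ -29241.)
(245433 + (-81380 + b)/(-64930 + 1559*11)) + c(r(-1, 22)) = (245433 + (-81380 - 116963/4)/(-64930 + 1559*11)) + 330/(-1) = (245433 - 442483/(4*(-64930 + 17149))) + 330*(-1) = (245433 - 442483/4/(-47781)) - 330 = (245433 - 442483/4*(-1/47781)) - 330 = (245433 + 442483/191124) - 330 = 46908579175/191124 - 330 = 46845508255/191124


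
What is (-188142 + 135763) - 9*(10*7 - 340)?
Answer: -49949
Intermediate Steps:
(-188142 + 135763) - 9*(10*7 - 340) = -52379 - 9*(70 - 340) = -52379 - 9*(-270) = -52379 + 2430 = -49949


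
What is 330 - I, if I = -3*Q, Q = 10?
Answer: 360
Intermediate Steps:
I = -30 (I = -3*10 = -30)
330 - I = 330 - 1*(-30) = 330 + 30 = 360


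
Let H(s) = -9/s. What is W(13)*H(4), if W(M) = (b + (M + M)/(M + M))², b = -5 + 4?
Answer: 0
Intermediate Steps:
b = -1
W(M) = 0 (W(M) = (-1 + (M + M)/(M + M))² = (-1 + (2*M)/((2*M)))² = (-1 + (2*M)*(1/(2*M)))² = (-1 + 1)² = 0² = 0)
W(13)*H(4) = 0*(-9/4) = 0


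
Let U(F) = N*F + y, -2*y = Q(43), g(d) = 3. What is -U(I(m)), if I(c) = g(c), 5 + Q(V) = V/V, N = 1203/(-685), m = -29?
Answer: 2239/685 ≈ 3.2686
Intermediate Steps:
N = -1203/685 (N = 1203*(-1/685) = -1203/685 ≈ -1.7562)
Q(V) = -4 (Q(V) = -5 + V/V = -5 + 1 = -4)
y = 2 (y = -½*(-4) = 2)
I(c) = 3
U(F) = 2 - 1203*F/685 (U(F) = -1203*F/685 + 2 = 2 - 1203*F/685)
-U(I(m)) = -(2 - 1203/685*3) = -(2 - 3609/685) = -1*(-2239/685) = 2239/685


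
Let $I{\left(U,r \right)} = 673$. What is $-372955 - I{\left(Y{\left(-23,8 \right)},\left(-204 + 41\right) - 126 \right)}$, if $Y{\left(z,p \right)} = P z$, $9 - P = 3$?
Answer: $-373628$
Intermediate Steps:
$P = 6$ ($P = 9 - 3 = 6$)
$Y{\left(z,p \right)} = 6 z$
$-372955 - I{\left(Y{\left(-23,8 \right)},\left(-204 + 41\right) - 126 \right)} = -372955 - 673 = -373628$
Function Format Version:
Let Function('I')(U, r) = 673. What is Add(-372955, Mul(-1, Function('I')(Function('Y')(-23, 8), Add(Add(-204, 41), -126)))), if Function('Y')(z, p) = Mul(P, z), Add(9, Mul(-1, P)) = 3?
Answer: -373628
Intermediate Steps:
P = 6 (P = Add(9, Mul(-1, 3)) = Add(9, -3) = 6)
Function('Y')(z, p) = Mul(6, z)
Add(-372955, Mul(-1, Function('I')(Function('Y')(-23, 8), Add(Add(-204, 41), -126)))) = Add(-372955, Mul(-1, 673)) = Add(-372955, -673) = -373628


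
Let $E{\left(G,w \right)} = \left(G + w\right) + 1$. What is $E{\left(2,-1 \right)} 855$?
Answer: $1710$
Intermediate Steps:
$E{\left(G,w \right)} = 1 + G + w$
$E{\left(2,-1 \right)} 855 = \left(1 + 2 - 1\right) 855 = 2 \cdot 855 = 1710$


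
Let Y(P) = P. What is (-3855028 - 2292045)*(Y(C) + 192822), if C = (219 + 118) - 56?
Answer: -1187018237519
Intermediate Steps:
C = 281 (C = 337 - 56 = 281)
(-3855028 - 2292045)*(Y(C) + 192822) = (-3855028 - 2292045)*(281 + 192822) = -6147073*193103 = -1187018237519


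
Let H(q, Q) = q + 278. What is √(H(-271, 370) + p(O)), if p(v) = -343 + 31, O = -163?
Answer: I*√305 ≈ 17.464*I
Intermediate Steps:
H(q, Q) = 278 + q
p(v) = -312
√(H(-271, 370) + p(O)) = √((278 - 271) - 312) = √(7 - 312) = √(-305) = I*√305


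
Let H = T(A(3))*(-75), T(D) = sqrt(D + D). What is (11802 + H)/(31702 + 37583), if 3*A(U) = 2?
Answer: 3934/23095 - 10*sqrt(3)/13857 ≈ 0.16909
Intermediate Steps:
A(U) = 2/3 (A(U) = (1/3)*2 = 2/3)
T(D) = sqrt(2)*sqrt(D) (T(D) = sqrt(2*D) = sqrt(2)*sqrt(D))
H = -50*sqrt(3) (H = (sqrt(2)*sqrt(2/3))*(-75) = (sqrt(2)*(sqrt(6)/3))*(-75) = (2*sqrt(3)/3)*(-75) = -50*sqrt(3) ≈ -86.603)
(11802 + H)/(31702 + 37583) = (11802 - 50*sqrt(3))/(31702 + 37583) = (11802 - 50*sqrt(3))/69285 = (11802 - 50*sqrt(3))*(1/69285) = 3934/23095 - 10*sqrt(3)/13857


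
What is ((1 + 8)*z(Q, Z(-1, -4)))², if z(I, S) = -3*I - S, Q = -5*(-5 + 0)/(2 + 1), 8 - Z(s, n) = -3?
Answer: 104976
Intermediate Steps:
Z(s, n) = 11 (Z(s, n) = 8 - 1*(-3) = 8 + 3 = 11)
Q = 25/3 (Q = -5/(3/(-5)) = -5/(3*(-⅕)) = -5/(-⅗) = -5*(-5/3) = 25/3 ≈ 8.3333)
z(I, S) = -S - 3*I
((1 + 8)*z(Q, Z(-1, -4)))² = ((1 + 8)*(-1*11 - 3*25/3))² = (9*(-11 - 25))² = (9*(-36))² = (-324)² = 104976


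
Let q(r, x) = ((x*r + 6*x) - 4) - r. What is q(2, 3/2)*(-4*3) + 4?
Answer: -68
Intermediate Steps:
q(r, x) = -4 - r + 6*x + r*x (q(r, x) = ((r*x + 6*x) - 4) - r = ((6*x + r*x) - 4) - r = (-4 + 6*x + r*x) - r = -4 - r + 6*x + r*x)
q(2, 3/2)*(-4*3) + 4 = (-4 - 1*2 + 6*(3/2) + 2*(3/2))*(-4*3) + 4 = (-4 - 2 + 6*(3*(½)) + 2*(3*(½)))*(-4*3) + 4 = (-4 - 2 + 6*(3/2) + 2*(3/2))*(-12) + 4 = (-4 - 2 + 9 + 3)*(-12) + 4 = 6*(-12) + 4 = -72 + 4 = -68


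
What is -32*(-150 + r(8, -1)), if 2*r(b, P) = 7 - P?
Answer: 4672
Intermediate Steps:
r(b, P) = 7/2 - P/2 (r(b, P) = (7 - P)/2 = 7/2 - P/2)
-32*(-150 + r(8, -1)) = -32*(-150 + (7/2 - ½*(-1))) = -32*(-150 + (7/2 + ½)) = -32*(-150 + 4) = -32*(-146) = 4672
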